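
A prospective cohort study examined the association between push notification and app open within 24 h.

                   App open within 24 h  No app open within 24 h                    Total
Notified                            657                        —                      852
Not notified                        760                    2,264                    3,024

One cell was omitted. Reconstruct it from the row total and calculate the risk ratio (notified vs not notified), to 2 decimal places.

The missing cell is in the exposed row: 852 − 657 = 195.
So a = 657, b = 195, c = 760, d = 2264.
RR = [a/(a+b)] / [c/(c+d)] = (657/852) / (760/3024) = 0.77113/0.25132 = 3.06827

3.07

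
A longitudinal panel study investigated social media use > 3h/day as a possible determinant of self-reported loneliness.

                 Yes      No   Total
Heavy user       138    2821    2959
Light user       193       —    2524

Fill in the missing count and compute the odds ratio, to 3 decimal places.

The missing cell is in the unexposed row: 2524 − 193 = 2331.
So a = 138, b = 2821, c = 193, d = 2331.
OR = (a·d)/(b·c) = (138 × 2331) / (2821 × 193) = 321678 / 544453 = 0.59083

0.591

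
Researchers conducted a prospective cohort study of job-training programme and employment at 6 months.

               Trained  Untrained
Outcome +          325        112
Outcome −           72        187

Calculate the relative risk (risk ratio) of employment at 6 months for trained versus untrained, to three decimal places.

Reading the table with exposure as columns: a = 325 (Trained, case), b = 72 (Trained, non-case), c = 112 (Untrained, case), d = 187.
Risk in exposed = 325/397 = 0.81864; risk in unexposed = 112/299 = 0.37458.
RR = 0.81864 / 0.37458 = 2.18548
The risk among the exposed is 2.19 times that among the unexposed.

2.185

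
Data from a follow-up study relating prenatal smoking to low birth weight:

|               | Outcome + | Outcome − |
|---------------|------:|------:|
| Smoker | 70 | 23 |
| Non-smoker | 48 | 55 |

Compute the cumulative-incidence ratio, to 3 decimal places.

Cells: a = 70, b = 23, c = 48, d = 55.
Risk in exposed = 70/93 = 0.75269; risk in unexposed = 48/103 = 0.46602.
RR = 0.75269 / 0.46602 = 1.61514
The risk among the exposed is 1.62 times that among the unexposed.

1.615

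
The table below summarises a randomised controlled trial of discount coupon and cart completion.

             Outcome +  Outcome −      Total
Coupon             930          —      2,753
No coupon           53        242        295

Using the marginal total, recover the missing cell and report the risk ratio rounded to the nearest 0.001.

The missing cell is in the exposed row: 2753 − 930 = 1823.
So a = 930, b = 1823, c = 53, d = 242.
RR = [a/(a+b)] / [c/(c+d)] = (930/2753) / (53/295) = 0.33781/0.17966 = 1.88028

1.880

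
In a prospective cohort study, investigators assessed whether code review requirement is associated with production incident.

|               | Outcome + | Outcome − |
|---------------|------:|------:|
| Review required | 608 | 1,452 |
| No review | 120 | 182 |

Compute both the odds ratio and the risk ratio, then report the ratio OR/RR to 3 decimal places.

0.855

Cells: a = 608, b = 1452, c = 120, d = 182.
OR = (608·182)/(1452·120) = 110656/174240 = 0.63508
Risk in exposed = 608/2060 = 0.29515; risk in unexposed = 120/302 = 0.39735; RR = 0.74278
OR/RR = 0.63508 / 0.74278 = 0.85500
The outcome is not rare, so the OR lies further from 1 than the RR.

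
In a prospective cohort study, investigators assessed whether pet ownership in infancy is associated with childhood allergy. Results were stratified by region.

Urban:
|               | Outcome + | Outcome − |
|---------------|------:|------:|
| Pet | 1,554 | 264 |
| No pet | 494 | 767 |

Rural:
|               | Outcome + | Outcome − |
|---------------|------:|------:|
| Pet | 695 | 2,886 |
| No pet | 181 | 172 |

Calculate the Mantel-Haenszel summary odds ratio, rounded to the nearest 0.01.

OR_MH = Σ(aᵢdᵢ/nᵢ) / Σ(bᵢcᵢ/nᵢ), where nᵢ is the stratum total.
Stratum 1 (Urban): n = 3079; a·d/n = 1554·767/3079 = 387.1120; b·c/n = 264·494/3079 = 42.3566
Stratum 2 (Rural): n = 3934; a·d/n = 695·172/3934 = 30.3864; b·c/n = 2886·181/3934 = 132.7824
OR_MH = (387.1120 + 30.3864) / (42.3566 + 132.7824) = 417.4984 / 175.1390 = 2.38381

2.38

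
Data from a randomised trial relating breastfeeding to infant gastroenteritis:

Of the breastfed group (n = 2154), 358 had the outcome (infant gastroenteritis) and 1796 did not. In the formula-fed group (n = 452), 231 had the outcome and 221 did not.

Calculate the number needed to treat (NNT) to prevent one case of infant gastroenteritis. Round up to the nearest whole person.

3

Risk in treated group = 358/2154 = 0.16620; risk in control = 231/452 = 0.51106.
Absolute risk reduction = 0.51106 − 0.16620 = 0.34486
NNT = 1 / ARR = 1 / 0.34486 = 2.900 → round up → 3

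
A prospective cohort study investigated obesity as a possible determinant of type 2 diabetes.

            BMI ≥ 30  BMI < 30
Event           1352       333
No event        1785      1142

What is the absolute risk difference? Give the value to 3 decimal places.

0.205

Reading the table with exposure as columns: a = 1352 (BMI ≥ 30, case), b = 1785 (BMI ≥ 30, non-case), c = 333 (BMI < 30, case), d = 1142.
Risk in exposed = 1352/3137 = 0.430985; risk in unexposed = 333/1475 = 0.225763.
Risk difference = 0.430985 − 0.225763 = 0.205222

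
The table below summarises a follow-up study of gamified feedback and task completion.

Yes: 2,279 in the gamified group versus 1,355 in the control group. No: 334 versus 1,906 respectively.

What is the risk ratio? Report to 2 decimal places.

2.10

From the description: a = 2279, b = 334, c = 1355, d = 1906.
Risk in exposed = 2279/2613 = 0.87218; risk in unexposed = 1355/3261 = 0.41552.
RR = 0.87218 / 0.41552 = 2.09902
The risk among the exposed is 2.10 times that among the unexposed.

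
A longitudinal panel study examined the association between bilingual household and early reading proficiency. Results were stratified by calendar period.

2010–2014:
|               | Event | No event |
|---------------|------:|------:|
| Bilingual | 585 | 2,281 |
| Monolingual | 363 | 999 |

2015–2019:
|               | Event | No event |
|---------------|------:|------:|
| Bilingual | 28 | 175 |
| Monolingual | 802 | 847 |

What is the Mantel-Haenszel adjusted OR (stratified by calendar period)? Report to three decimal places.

OR_MH = Σ(aᵢdᵢ/nᵢ) / Σ(bᵢcᵢ/nᵢ), where nᵢ is the stratum total.
Stratum 1 (2010–2014): n = 4228; a·d/n = 585·999/4228 = 138.2249; b·c/n = 2281·363/4228 = 195.8380
Stratum 2 (2015–2019): n = 1852; a·d/n = 28·847/1852 = 12.8056; b·c/n = 175·802/1852 = 75.7829
OR_MH = (138.2249 + 12.8056) / (195.8380 + 75.7829) = 151.0305 / 271.6209 = 0.55603

0.556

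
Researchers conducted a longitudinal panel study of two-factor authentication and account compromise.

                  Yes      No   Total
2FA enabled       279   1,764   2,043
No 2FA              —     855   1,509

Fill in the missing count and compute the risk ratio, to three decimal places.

0.315

The missing cell is in the unexposed row: 1509 − 855 = 654.
So a = 279, b = 1764, c = 654, d = 855.
RR = [a/(a+b)] / [c/(c+d)] = (279/2043) / (654/1509) = 0.13656/0.43340 = 0.31510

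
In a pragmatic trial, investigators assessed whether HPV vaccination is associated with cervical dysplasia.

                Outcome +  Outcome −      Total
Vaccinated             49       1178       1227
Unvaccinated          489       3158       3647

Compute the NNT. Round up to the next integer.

Risk in treated group = 49/1227 = 0.03993; risk in control = 489/3647 = 0.13408.
Absolute risk reduction = 0.13408 − 0.03993 = 0.09415
NNT = 1 / ARR = 1 / 0.09415 = 10.622 → round up → 11

11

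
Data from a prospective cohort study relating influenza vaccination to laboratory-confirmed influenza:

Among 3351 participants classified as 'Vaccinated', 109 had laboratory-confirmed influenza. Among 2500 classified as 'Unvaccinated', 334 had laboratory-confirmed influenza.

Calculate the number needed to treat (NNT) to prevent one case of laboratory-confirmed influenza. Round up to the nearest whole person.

Risk in treated group = 109/3351 = 0.03253; risk in control = 334/2500 = 0.13360.
Absolute risk reduction = 0.13360 − 0.03253 = 0.10107
NNT = 1 / ARR = 1 / 0.10107 = 9.894 → round up → 10

10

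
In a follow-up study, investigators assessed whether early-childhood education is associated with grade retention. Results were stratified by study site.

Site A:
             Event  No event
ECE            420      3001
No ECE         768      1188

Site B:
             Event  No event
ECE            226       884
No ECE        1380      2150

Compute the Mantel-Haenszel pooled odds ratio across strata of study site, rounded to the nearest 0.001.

OR_MH = Σ(aᵢdᵢ/nᵢ) / Σ(bᵢcᵢ/nᵢ), where nᵢ is the stratum total.
Stratum 1 (Site A): n = 5377; a·d/n = 420·1188/5377 = 92.7952; b·c/n = 3001·768/5377 = 428.6346
Stratum 2 (Site B): n = 4640; a·d/n = 226·2150/4640 = 104.7198; b·c/n = 884·1380/4640 = 262.9138
OR_MH = (92.7952 + 104.7198) / (428.6346 + 262.9138) = 197.5151 / 691.5483 = 0.28561

0.286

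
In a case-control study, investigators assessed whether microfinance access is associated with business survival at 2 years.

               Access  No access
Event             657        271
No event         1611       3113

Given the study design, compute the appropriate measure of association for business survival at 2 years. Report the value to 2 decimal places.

4.68

Reading the table with exposure as columns: a = 657 (Access, case), b = 1611 (Access, non-case), c = 271 (No access, case), d = 3113.
This is a case-control study: participants were sampled on outcome status, so risks in the source population cannot be estimated directly — relative risk is not valid here. The odds ratio is the appropriate measure.
OR = (a·d)/(b·c) = (657 × 3113) / (1611 × 271) = 2045241 / 436581 = 4.68468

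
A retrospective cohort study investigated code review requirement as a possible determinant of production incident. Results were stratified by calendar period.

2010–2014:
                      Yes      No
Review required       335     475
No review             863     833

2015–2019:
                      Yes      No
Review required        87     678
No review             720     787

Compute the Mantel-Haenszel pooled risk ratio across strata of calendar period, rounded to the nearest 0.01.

0.55

RR_MH = Σ(aᵢ·n₀ᵢ/nᵢ) / Σ(cᵢ·n₁ᵢ/nᵢ), with n₁ᵢ = aᵢ+bᵢ (exposed), n₀ᵢ = cᵢ+dᵢ (unexposed), nᵢ = n₁ᵢ+n₀ᵢ.
Stratum 1 (2010–2014): n₁ = 810, n₀ = 1696, n = 2506; a·n₀/n = 335·1696/2506 = 226.7199; c·n₁/n = 863·810/2506 = 278.9425
Stratum 2 (2015–2019): n₁ = 765, n₀ = 1507, n = 2272; a·n₀/n = 87·1507/2272 = 57.7064; c·n₁/n = 720·765/2272 = 242.4296
RR_MH = (226.7199 + 57.7064) / (278.9425 + 242.4296) = 284.4263 / 521.3721 = 0.54553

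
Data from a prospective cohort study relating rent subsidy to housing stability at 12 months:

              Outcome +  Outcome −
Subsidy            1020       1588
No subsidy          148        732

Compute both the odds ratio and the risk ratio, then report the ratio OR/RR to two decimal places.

Cells: a = 1020, b = 1588, c = 148, d = 732.
OR = (1020·732)/(1588·148) = 746640/235024 = 3.17687
Risk in exposed = 1020/2608 = 0.39110; risk in unexposed = 148/880 = 0.16818; RR = 2.32548
OR/RR = 3.17687 / 2.32548 = 1.36611
The outcome is not rare, so the OR lies further from 1 than the RR.

1.37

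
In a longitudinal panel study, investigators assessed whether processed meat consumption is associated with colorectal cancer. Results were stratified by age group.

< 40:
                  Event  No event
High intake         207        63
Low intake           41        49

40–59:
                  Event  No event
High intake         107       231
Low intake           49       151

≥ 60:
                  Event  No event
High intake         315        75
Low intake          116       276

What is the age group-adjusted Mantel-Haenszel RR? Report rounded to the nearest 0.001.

2.089

RR_MH = Σ(aᵢ·n₀ᵢ/nᵢ) / Σ(cᵢ·n₁ᵢ/nᵢ), with n₁ᵢ = aᵢ+bᵢ (exposed), n₀ᵢ = cᵢ+dᵢ (unexposed), nᵢ = n₁ᵢ+n₀ᵢ.
Stratum 1 (< 40): n₁ = 270, n₀ = 90, n = 360; a·n₀/n = 207·90/360 = 51.7500; c·n₁/n = 41·270/360 = 30.7500
Stratum 2 (40–59): n₁ = 338, n₀ = 200, n = 538; a·n₀/n = 107·200/538 = 39.7770; c·n₁/n = 49·338/538 = 30.7844
Stratum 3 (≥ 60): n₁ = 390, n₀ = 392, n = 782; a·n₀/n = 315·392/782 = 157.9028; c·n₁/n = 116·390/782 = 57.8517
RR_MH = (51.7500 + 39.7770 + 157.9028) / (30.7500 + 30.7844 + 57.8517) = 249.4298 / 119.3860 = 2.08927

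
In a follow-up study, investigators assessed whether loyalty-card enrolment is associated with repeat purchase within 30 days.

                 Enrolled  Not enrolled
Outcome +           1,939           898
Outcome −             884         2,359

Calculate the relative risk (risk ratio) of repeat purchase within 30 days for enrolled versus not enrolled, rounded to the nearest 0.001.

2.491

Reading the table with exposure as columns: a = 1939 (Enrolled, case), b = 884 (Enrolled, non-case), c = 898 (Not enrolled, case), d = 2359.
Risk in exposed = 1939/2823 = 0.68686; risk in unexposed = 898/3257 = 0.27571.
RR = 0.68686 / 0.27571 = 2.49120
The risk among the exposed is 2.49 times that among the unexposed.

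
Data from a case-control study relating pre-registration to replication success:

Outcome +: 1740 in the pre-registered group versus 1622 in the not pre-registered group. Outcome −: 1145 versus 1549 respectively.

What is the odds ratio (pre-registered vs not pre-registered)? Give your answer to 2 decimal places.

1.45

From the description: a = 1740, b = 1145, c = 1622, d = 1549.
OR = (a·d)/(b·c) = (1740 × 1549) / (1145 × 1622) = 2695260 / 1857190 = 1.45126
The odds of replication success are about 1.45 times as high in the pre-registered group.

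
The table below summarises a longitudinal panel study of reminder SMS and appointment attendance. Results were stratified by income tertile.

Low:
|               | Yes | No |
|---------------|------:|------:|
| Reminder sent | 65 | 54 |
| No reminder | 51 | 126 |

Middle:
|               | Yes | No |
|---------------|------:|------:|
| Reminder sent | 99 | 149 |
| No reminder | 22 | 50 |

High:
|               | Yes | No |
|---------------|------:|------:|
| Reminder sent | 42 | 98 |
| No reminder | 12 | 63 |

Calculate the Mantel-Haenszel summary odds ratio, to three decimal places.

OR_MH = Σ(aᵢdᵢ/nᵢ) / Σ(bᵢcᵢ/nᵢ), where nᵢ is the stratum total.
Stratum 1 (Low): n = 296; a·d/n = 65·126/296 = 27.6689; b·c/n = 54·51/296 = 9.3041
Stratum 2 (Middle): n = 320; a·d/n = 99·50/320 = 15.4688; b·c/n = 149·22/320 = 10.2438
Stratum 3 (High): n = 215; a·d/n = 42·63/215 = 12.3070; b·c/n = 98·12/215 = 5.4698
OR_MH = (27.6689 + 15.4688 + 12.3070) / (9.3041 + 10.2438 + 5.4698) = 55.4446 / 25.0176 = 2.21623

2.216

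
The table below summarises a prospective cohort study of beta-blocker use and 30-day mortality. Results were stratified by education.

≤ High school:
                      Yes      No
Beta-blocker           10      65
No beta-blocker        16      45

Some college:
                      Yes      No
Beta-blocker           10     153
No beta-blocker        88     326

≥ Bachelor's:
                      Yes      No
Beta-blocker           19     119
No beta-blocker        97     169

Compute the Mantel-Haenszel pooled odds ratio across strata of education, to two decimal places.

OR_MH = Σ(aᵢdᵢ/nᵢ) / Σ(bᵢcᵢ/nᵢ), where nᵢ is the stratum total.
Stratum 1 (≤ High school): n = 136; a·d/n = 10·45/136 = 3.3088; b·c/n = 65·16/136 = 7.6471
Stratum 2 (Some college): n = 577; a·d/n = 10·326/577 = 5.6499; b·c/n = 153·88/577 = 23.3345
Stratum 3 (≥ Bachelor's): n = 404; a·d/n = 19·169/404 = 7.9480; b·c/n = 119·97/404 = 28.5718
OR_MH = (3.3088 + 5.6499 + 7.9480) / (7.6471 + 23.3345 + 28.5718) = 16.9068 / 59.5533 = 0.28389

0.28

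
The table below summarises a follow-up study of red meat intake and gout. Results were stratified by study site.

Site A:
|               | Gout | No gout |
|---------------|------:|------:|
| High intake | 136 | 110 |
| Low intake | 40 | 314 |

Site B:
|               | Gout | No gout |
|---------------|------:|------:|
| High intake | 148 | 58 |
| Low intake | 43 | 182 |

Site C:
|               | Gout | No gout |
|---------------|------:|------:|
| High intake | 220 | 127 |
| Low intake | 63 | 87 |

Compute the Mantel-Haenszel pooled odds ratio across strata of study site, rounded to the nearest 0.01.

OR_MH = Σ(aᵢdᵢ/nᵢ) / Σ(bᵢcᵢ/nᵢ), where nᵢ is the stratum total.
Stratum 1 (Site A): n = 600; a·d/n = 136·314/600 = 71.1733; b·c/n = 110·40/600 = 7.3333
Stratum 2 (Site B): n = 431; a·d/n = 148·182/431 = 62.4965; b·c/n = 58·43/431 = 5.7865
Stratum 3 (Site C): n = 497; a·d/n = 220·87/497 = 38.5111; b·c/n = 127·63/497 = 16.0986
OR_MH = (71.1733 + 62.4965 + 38.5111) / (7.3333 + 5.7865 + 16.0986) = 172.1809 / 29.2185 = 5.89288

5.89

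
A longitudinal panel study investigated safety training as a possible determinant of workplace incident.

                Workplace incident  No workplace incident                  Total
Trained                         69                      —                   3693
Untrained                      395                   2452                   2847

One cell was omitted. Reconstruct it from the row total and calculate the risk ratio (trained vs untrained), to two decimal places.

The missing cell is in the exposed row: 3693 − 69 = 3624.
So a = 69, b = 3624, c = 395, d = 2452.
RR = [a/(a+b)] / [c/(c+d)] = (69/3693) / (395/2847) = 0.01868/0.13874 = 0.13467

0.13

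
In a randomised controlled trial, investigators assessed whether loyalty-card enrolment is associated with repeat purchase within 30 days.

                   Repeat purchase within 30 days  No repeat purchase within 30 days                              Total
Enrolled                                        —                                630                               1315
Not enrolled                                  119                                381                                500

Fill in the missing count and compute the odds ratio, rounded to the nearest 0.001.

The missing cell is in the exposed row: 1315 − 630 = 685.
So a = 685, b = 630, c = 119, d = 381.
OR = (a·d)/(b·c) = (685 × 381) / (630 × 119) = 260985 / 74970 = 3.48119

3.481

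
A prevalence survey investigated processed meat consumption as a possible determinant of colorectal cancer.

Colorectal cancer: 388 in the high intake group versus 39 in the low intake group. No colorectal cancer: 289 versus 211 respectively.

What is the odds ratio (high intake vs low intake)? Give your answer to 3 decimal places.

7.264

From the description: a = 388, b = 289, c = 39, d = 211.
OR = (a·d)/(b·c) = (388 × 211) / (289 × 39) = 81868 / 11271 = 7.26360
The odds of colorectal cancer are about 7.26 times as high in the high intake group.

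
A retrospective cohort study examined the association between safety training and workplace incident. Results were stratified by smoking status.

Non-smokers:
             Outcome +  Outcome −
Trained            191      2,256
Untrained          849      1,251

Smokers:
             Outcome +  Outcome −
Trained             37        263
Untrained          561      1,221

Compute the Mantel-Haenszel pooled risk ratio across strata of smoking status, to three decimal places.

RR_MH = Σ(aᵢ·n₀ᵢ/nᵢ) / Σ(cᵢ·n₁ᵢ/nᵢ), with n₁ᵢ = aᵢ+bᵢ (exposed), n₀ᵢ = cᵢ+dᵢ (unexposed), nᵢ = n₁ᵢ+n₀ᵢ.
Stratum 1 (Non-smokers): n₁ = 2447, n₀ = 2100, n = 4547; a·n₀/n = 191·2100/4547 = 88.2120; c·n₁/n = 849·2447/4547 = 456.8953
Stratum 2 (Smokers): n₁ = 300, n₀ = 1782, n = 2082; a·n₀/n = 37·1782/2082 = 31.6686; c·n₁/n = 561·300/2082 = 80.8357
RR_MH = (88.2120 + 31.6686) / (456.8953 + 80.8357) = 119.8806 / 537.7311 = 0.22294

0.223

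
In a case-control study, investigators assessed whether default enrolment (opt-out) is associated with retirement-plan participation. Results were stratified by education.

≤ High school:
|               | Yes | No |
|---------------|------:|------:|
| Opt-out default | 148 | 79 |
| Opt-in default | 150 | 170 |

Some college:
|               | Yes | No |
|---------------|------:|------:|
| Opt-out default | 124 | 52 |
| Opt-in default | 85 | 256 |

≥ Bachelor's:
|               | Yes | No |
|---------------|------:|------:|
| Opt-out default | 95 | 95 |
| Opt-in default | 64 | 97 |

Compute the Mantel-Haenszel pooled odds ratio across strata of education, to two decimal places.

OR_MH = Σ(aᵢdᵢ/nᵢ) / Σ(bᵢcᵢ/nᵢ), where nᵢ is the stratum total.
Stratum 1 (≤ High school): n = 547; a·d/n = 148·170/547 = 45.9963; b·c/n = 79·150/547 = 21.6636
Stratum 2 (Some college): n = 517; a·d/n = 124·256/517 = 61.4004; b·c/n = 52·85/517 = 8.5493
Stratum 3 (≥ Bachelor's): n = 351; a·d/n = 95·97/351 = 26.2536; b·c/n = 95·64/351 = 17.3219
OR_MH = (45.9963 + 61.4004 + 26.2536) / (21.6636 + 8.5493 + 17.3219) = 133.6503 / 47.5349 = 2.81163

2.81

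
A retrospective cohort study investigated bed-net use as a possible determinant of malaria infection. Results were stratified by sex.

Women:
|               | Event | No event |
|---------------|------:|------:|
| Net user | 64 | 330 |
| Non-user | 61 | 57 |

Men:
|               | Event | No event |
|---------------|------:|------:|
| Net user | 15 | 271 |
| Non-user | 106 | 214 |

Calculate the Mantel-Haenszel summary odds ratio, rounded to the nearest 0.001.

0.143

OR_MH = Σ(aᵢdᵢ/nᵢ) / Σ(bᵢcᵢ/nᵢ), where nᵢ is the stratum total.
Stratum 1 (Women): n = 512; a·d/n = 64·57/512 = 7.1250; b·c/n = 330·61/512 = 39.3164
Stratum 2 (Men): n = 606; a·d/n = 15·214/606 = 5.2970; b·c/n = 271·106/606 = 47.4026
OR_MH = (7.1250 + 5.2970) / (39.3164 + 47.4026) = 12.4220 / 86.7190 = 0.14324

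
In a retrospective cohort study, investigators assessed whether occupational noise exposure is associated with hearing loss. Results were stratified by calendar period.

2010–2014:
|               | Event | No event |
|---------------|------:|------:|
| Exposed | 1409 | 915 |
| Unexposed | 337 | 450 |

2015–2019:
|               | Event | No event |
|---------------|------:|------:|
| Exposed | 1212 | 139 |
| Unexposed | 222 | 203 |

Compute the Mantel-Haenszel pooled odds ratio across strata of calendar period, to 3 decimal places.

OR_MH = Σ(aᵢdᵢ/nᵢ) / Σ(bᵢcᵢ/nᵢ), where nᵢ is the stratum total.
Stratum 1 (2010–2014): n = 3111; a·d/n = 1409·450/3111 = 203.8091; b·c/n = 915·337/3111 = 99.1176
Stratum 2 (2015–2019): n = 1776; a·d/n = 1212·203/1776 = 138.5338; b·c/n = 139·222/1776 = 17.3750
OR_MH = (203.8091 + 138.5338) / (99.1176 + 17.3750) = 342.3428 / 116.4926 = 2.93875

2.939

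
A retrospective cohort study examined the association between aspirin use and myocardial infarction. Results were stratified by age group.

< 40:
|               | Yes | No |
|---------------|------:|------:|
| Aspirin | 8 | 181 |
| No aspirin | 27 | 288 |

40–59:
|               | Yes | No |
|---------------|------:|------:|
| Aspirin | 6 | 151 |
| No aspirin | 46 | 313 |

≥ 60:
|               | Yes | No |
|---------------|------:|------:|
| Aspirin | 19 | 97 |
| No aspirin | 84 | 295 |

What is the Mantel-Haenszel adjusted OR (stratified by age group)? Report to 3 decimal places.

0.493

OR_MH = Σ(aᵢdᵢ/nᵢ) / Σ(bᵢcᵢ/nᵢ), where nᵢ is the stratum total.
Stratum 1 (< 40): n = 504; a·d/n = 8·288/504 = 4.5714; b·c/n = 181·27/504 = 9.6964
Stratum 2 (40–59): n = 516; a·d/n = 6·313/516 = 3.6395; b·c/n = 151·46/516 = 13.4612
Stratum 3 (≥ 60): n = 495; a·d/n = 19·295/495 = 11.3232; b·c/n = 97·84/495 = 16.4606
OR_MH = (4.5714 + 3.6395 + 11.3232) / (9.6964 + 13.4612 + 16.4606) = 19.5342 / 39.6183 = 0.49306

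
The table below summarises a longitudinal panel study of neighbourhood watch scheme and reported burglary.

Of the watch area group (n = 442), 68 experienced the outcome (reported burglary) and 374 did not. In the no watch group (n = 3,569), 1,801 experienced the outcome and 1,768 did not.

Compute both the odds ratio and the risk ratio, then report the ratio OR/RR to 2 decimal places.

From the description: a = 68, b = 374, c = 1801, d = 1768.
OR = (68·1768)/(374·1801) = 120224/673574 = 0.17849
Risk in exposed = 68/442 = 0.15385; risk in unexposed = 1801/3569 = 0.50462; RR = 0.30487
OR/RR = 0.17849 / 0.30487 = 0.58545
The outcome is not rare, so the OR lies further from 1 than the RR.

0.59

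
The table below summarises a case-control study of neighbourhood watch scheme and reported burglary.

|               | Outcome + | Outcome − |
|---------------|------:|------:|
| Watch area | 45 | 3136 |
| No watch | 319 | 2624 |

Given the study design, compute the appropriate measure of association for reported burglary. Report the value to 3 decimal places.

0.118

Cells: a = 45, b = 3136, c = 319, d = 2624.
This is a case-control study: participants were sampled on outcome status, so risks in the source population cannot be estimated directly — relative risk is not valid here. The odds ratio is the appropriate measure.
OR = (a·d)/(b·c) = (45 × 2624) / (3136 × 319) = 118080 / 1000384 = 0.11803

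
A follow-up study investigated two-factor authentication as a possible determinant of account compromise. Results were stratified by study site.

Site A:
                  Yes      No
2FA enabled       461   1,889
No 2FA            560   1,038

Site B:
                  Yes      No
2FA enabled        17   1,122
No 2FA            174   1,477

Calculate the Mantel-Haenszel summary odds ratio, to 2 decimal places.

OR_MH = Σ(aᵢdᵢ/nᵢ) / Σ(bᵢcᵢ/nᵢ), where nᵢ is the stratum total.
Stratum 1 (Site A): n = 3948; a·d/n = 461·1038/3948 = 121.2052; b·c/n = 1889·560/3948 = 267.9433
Stratum 2 (Site B): n = 2790; a·d/n = 17·1477/2790 = 8.9996; b·c/n = 1122·174/2790 = 69.9742
OR_MH = (121.2052 + 8.9996) / (267.9433 + 69.9742) = 130.2048 / 337.9175 = 0.38532

0.39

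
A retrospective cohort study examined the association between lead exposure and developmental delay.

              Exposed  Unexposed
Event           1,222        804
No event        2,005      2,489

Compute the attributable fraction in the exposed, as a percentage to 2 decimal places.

35.52

Reading the table with exposure as columns: a = 1222 (Exposed, case), b = 2005 (Exposed, non-case), c = 804 (Unexposed, case), d = 2489.
Risk in exposed = 1222/3227 = 0.37868; risk in unexposed = 804/3293 = 0.24415.
RR = 0.37868/0.24415 = 1.55099
AR% = (RR − 1)/RR × 100 = (1.55099 − 1)/1.55099 × 100 = 35.5249%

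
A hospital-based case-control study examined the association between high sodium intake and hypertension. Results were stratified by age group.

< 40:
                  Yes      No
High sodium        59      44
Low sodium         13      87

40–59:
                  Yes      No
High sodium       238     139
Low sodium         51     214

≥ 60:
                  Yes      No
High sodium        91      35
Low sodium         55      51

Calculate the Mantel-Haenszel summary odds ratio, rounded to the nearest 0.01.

OR_MH = Σ(aᵢdᵢ/nᵢ) / Σ(bᵢcᵢ/nᵢ), where nᵢ is the stratum total.
Stratum 1 (< 40): n = 203; a·d/n = 59·87/203 = 25.2857; b·c/n = 44·13/203 = 2.8177
Stratum 2 (40–59): n = 642; a·d/n = 238·214/642 = 79.3333; b·c/n = 139·51/642 = 11.0421
Stratum 3 (≥ 60): n = 232; a·d/n = 91·51/232 = 20.0043; b·c/n = 35·55/232 = 8.2974
OR_MH = (25.2857 + 79.3333 + 20.0043) / (2.8177 + 11.0421 + 8.2974) = 124.6234 / 22.1572 = 5.62451

5.62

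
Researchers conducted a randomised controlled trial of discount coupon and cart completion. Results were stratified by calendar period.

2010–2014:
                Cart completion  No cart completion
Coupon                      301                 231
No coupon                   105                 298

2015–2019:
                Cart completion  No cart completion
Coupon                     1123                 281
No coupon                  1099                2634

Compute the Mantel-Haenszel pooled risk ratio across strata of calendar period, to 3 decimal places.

RR_MH = Σ(aᵢ·n₀ᵢ/nᵢ) / Σ(cᵢ·n₁ᵢ/nᵢ), with n₁ᵢ = aᵢ+bᵢ (exposed), n₀ᵢ = cᵢ+dᵢ (unexposed), nᵢ = n₁ᵢ+n₀ᵢ.
Stratum 1 (2010–2014): n₁ = 532, n₀ = 403, n = 935; a·n₀/n = 301·403/935 = 129.7358; c·n₁/n = 105·532/935 = 59.7433
Stratum 2 (2015–2019): n₁ = 1404, n₀ = 3733, n = 5137; a·n₀/n = 1123·3733/5137 = 816.0714; c·n₁/n = 1099·1404/5137 = 300.3691
RR_MH = (129.7358 + 816.0714) / (59.7433 + 300.3691) = 945.8073 / 360.1124 = 2.62642

2.626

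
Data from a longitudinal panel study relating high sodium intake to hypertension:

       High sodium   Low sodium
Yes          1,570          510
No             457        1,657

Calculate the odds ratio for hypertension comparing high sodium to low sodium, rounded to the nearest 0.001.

11.162

Reading the table with exposure as columns: a = 1570 (High sodium, case), b = 457 (High sodium, non-case), c = 510 (Low sodium, case), d = 1657.
OR = (a·d)/(b·c) = (1570 × 1657) / (457 × 510) = 2601490 / 233070 = 11.16184
The odds of hypertension are about 11.16 times as high in the high sodium group.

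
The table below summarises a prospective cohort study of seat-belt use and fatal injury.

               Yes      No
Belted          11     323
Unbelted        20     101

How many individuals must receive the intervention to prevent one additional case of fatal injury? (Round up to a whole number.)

Risk in treated group = 11/334 = 0.03293; risk in control = 20/121 = 0.16529.
Absolute risk reduction = 0.16529 − 0.03293 = 0.13236
NNT = 1 / ARR = 1 / 0.13236 = 7.555 → round up → 8

8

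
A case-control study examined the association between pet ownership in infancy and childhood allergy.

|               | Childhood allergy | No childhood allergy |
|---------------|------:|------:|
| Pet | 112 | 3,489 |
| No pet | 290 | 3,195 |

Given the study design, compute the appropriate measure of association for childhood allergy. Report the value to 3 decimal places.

Cells: a = 112, b = 3489, c = 290, d = 3195.
This is a case-control study: participants were sampled on outcome status, so risks in the source population cannot be estimated directly — relative risk is not valid here. The odds ratio is the appropriate measure.
OR = (a·d)/(b·c) = (112 × 3195) / (3489 × 290) = 357840 / 1011810 = 0.35366

0.354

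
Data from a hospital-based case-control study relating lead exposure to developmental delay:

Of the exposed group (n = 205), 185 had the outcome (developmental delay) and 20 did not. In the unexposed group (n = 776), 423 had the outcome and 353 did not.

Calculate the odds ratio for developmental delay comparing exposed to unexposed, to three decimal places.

7.719

From the description: a = 185, b = 20, c = 423, d = 353.
OR = (a·d)/(b·c) = (185 × 353) / (20 × 423) = 65305 / 8460 = 7.71927
The odds of developmental delay are about 7.72 times as high in the exposed group.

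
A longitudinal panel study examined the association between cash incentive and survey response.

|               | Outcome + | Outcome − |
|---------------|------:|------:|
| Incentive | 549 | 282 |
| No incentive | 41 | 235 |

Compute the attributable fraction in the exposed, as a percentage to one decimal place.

77.5

Cells: a = 549, b = 282, c = 41, d = 235.
Risk in exposed = 549/831 = 0.66065; risk in unexposed = 41/276 = 0.14855.
RR = 0.66065/0.14855 = 4.44730
AR% = (RR − 1)/RR × 100 = (4.44730 − 1)/4.44730 × 100 = 77.5145%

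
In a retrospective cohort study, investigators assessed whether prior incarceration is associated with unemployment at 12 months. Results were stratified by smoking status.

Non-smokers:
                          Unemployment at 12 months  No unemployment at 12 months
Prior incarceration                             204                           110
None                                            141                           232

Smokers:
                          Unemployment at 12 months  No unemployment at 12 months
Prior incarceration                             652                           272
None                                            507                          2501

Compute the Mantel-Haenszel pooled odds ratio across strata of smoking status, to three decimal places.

OR_MH = Σ(aᵢdᵢ/nᵢ) / Σ(bᵢcᵢ/nᵢ), where nᵢ is the stratum total.
Stratum 1 (Non-smokers): n = 687; a·d/n = 204·232/687 = 68.8908; b·c/n = 110·141/687 = 22.5764
Stratum 2 (Smokers): n = 3932; a·d/n = 652·2501/3932 = 414.7131; b·c/n = 272·507/3932 = 35.0722
OR_MH = (68.8908 + 414.7131) / (22.5764 + 35.0722) = 483.6040 / 57.6486 = 8.38882

8.389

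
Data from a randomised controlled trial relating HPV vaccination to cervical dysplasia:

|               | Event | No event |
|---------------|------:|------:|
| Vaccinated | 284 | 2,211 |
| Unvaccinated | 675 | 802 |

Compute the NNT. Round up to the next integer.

Risk in treated group = 284/2495 = 0.11383; risk in control = 675/1477 = 0.45701.
Absolute risk reduction = 0.45701 − 0.11383 = 0.34318
NNT = 1 / ARR = 1 / 0.34318 = 2.914 → round up → 3

3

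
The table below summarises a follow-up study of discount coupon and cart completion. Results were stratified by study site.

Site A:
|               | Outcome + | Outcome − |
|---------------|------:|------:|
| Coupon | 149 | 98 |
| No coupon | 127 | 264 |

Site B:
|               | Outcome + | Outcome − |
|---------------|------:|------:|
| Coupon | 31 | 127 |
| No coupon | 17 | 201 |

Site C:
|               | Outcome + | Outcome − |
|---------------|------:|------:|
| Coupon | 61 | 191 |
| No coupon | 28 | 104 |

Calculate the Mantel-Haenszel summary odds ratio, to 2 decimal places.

2.42

OR_MH = Σ(aᵢdᵢ/nᵢ) / Σ(bᵢcᵢ/nᵢ), where nᵢ is the stratum total.
Stratum 1 (Site A): n = 638; a·d/n = 149·264/638 = 61.6552; b·c/n = 98·127/638 = 19.5078
Stratum 2 (Site B): n = 376; a·d/n = 31·201/376 = 16.5718; b·c/n = 127·17/376 = 5.7420
Stratum 3 (Site C): n = 384; a·d/n = 61·104/384 = 16.5208; b·c/n = 191·28/384 = 13.9271
OR_MH = (61.6552 + 16.5718 + 16.5208) / (19.5078 + 5.7420 + 13.9271) = 94.7478 / 39.1769 = 2.41846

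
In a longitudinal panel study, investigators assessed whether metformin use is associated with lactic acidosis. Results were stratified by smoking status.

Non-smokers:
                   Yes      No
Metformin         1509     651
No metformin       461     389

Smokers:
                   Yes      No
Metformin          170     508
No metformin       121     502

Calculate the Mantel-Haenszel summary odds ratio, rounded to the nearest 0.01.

1.77

OR_MH = Σ(aᵢdᵢ/nᵢ) / Σ(bᵢcᵢ/nᵢ), where nᵢ is the stratum total.
Stratum 1 (Non-smokers): n = 3010; a·d/n = 1509·389/3010 = 195.0169; b·c/n = 651·461/3010 = 99.7047
Stratum 2 (Smokers): n = 1301; a·d/n = 170·502/1301 = 65.5957; b·c/n = 508·121/1301 = 47.2467
OR_MH = (195.0169 + 65.5957) / (99.7047 + 47.2467) = 260.6126 / 146.9514 = 1.77346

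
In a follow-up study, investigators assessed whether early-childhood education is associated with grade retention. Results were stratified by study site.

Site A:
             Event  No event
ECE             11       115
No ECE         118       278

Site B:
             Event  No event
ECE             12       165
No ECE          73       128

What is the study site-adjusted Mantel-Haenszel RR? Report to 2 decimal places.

0.23

RR_MH = Σ(aᵢ·n₀ᵢ/nᵢ) / Σ(cᵢ·n₁ᵢ/nᵢ), with n₁ᵢ = aᵢ+bᵢ (exposed), n₀ᵢ = cᵢ+dᵢ (unexposed), nᵢ = n₁ᵢ+n₀ᵢ.
Stratum 1 (Site A): n₁ = 126, n₀ = 396, n = 522; a·n₀/n = 11·396/522 = 8.3448; c·n₁/n = 118·126/522 = 28.4828
Stratum 2 (Site B): n₁ = 177, n₀ = 201, n = 378; a·n₀/n = 12·201/378 = 6.3810; c·n₁/n = 73·177/378 = 34.1825
RR_MH = (8.3448 + 6.3810) / (28.4828 + 34.1825) = 14.7258 / 62.6653 = 0.23499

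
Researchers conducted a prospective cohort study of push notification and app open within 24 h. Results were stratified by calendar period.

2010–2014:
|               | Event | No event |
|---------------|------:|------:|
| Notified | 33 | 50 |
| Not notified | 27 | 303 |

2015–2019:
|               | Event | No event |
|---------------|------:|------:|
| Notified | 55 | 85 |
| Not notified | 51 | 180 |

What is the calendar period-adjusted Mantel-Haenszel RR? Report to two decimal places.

RR_MH = Σ(aᵢ·n₀ᵢ/nᵢ) / Σ(cᵢ·n₁ᵢ/nᵢ), with n₁ᵢ = aᵢ+bᵢ (exposed), n₀ᵢ = cᵢ+dᵢ (unexposed), nᵢ = n₁ᵢ+n₀ᵢ.
Stratum 1 (2010–2014): n₁ = 83, n₀ = 330, n = 413; a·n₀/n = 33·330/413 = 26.3680; c·n₁/n = 27·83/413 = 5.4262
Stratum 2 (2015–2019): n₁ = 140, n₀ = 231, n = 371; a·n₀/n = 55·231/371 = 34.2453; c·n₁/n = 51·140/371 = 19.2453
RR_MH = (26.3680 + 34.2453) / (5.4262 + 19.2453) = 60.6133 / 24.6714 = 2.45682

2.46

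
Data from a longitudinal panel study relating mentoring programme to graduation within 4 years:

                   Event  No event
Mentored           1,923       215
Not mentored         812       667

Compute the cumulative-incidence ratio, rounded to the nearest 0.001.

Cells: a = 1923, b = 215, c = 812, d = 667.
Risk in exposed = 1923/2138 = 0.89944; risk in unexposed = 812/1479 = 0.54902.
RR = 0.89944 / 0.54902 = 1.63826
The risk among the exposed is 1.64 times that among the unexposed.

1.638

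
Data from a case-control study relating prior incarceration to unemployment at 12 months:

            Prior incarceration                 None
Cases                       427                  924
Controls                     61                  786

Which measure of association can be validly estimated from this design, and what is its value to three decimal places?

Reading the table with exposure as columns: a = 427 (Prior incarceration, case), b = 61 (Prior incarceration, non-case), c = 924 (None, case), d = 786.
This is a case-control study: participants were sampled on outcome status, so risks in the source population cannot be estimated directly — relative risk is not valid here. The odds ratio is the appropriate measure.
OR = (a·d)/(b·c) = (427 × 786) / (61 × 924) = 335622 / 56364 = 5.95455

5.955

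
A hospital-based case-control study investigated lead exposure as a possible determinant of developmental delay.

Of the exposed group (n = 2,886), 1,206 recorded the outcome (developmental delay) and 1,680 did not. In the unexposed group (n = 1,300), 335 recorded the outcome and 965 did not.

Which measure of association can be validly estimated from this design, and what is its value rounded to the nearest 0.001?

2.068

From the description: a = 1206, b = 1680, c = 335, d = 965.
This is a hospital-based case-control study: participants were sampled on outcome status, so risks in the source population cannot be estimated directly — relative risk is not valid here. The odds ratio is the appropriate measure.
OR = (a·d)/(b·c) = (1206 × 965) / (1680 × 335) = 1163790 / 562800 = 2.06786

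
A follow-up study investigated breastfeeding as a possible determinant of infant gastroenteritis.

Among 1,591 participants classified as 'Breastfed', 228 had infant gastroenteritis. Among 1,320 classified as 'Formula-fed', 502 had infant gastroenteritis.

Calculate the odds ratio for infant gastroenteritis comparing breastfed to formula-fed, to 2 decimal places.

0.27

From the description: a = 228, b = 1363, c = 502, d = 818.
OR = (a·d)/(b·c) = (228 × 818) / (1363 × 502) = 186504 / 684226 = 0.27258
Exposure is associated with lower odds of infant gastroenteritis (OR = 0.27 < 1).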